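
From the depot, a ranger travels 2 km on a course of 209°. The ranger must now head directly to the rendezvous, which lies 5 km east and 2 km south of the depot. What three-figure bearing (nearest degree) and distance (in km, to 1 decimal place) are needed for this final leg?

Leg 1 (209°, 2 km): east 2 sin 209° = -0.97, north 2 cos 209° = -1.75
Current position: (-0.97, -1.75). Target: (5, -2). Remaining: Δeast = 5.97, Δnorth = -0.25.
Bearing = atan2(5.97, -0.25) mod 360° = 92.41°; distance = √((5.97)² + (-0.25)²) = 5.975 km.

092°, 6.0 km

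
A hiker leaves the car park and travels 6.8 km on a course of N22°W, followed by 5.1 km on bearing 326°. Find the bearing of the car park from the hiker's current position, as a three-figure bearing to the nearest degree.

Leg 1 (N22°W, 6.8 km): east 6.8 sin 338° = -2.55, north 6.8 cos 338° = 6.30
Leg 2 (326°, 5.1 km): east 5.1 sin 326° = -2.85, north 5.1 cos 326° = 4.23
Net displacement: -5.40 east, 10.53 north. Direction back to start is (5.40, -10.53): bearing = atan2(5.40, -10.53) mod 360° = 152.86° ≈ 153°.

153°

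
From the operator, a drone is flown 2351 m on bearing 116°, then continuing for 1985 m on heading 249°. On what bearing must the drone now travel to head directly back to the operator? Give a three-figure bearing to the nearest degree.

352°

Leg 1 (116°, 2351 m): east 2351 sin 116° = 2113.06, north 2351 cos 116° = -1030.61
Leg 2 (249°, 1985 m): east 1985 sin 249° = -1853.16, north 1985 cos 249° = -711.36
Net displacement: 259.91 east, -1741.97 north. Direction back to start is (-259.91, 1741.97): bearing = atan2(-259.91, 1741.97) mod 360° = 351.51° ≈ 352°.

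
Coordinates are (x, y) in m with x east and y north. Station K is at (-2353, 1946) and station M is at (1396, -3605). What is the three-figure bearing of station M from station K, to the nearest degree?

146°

Δeast = 1396 − -2353 = 3749.00; Δnorth = -3605 − 1946 = -5551.00.
Bearing = atan2(Δeast, Δnorth) mod 360° = 145.97° ≈ 146°.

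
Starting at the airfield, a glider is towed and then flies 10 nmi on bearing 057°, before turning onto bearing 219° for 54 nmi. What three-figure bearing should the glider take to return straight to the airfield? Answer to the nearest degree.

Leg 1 (057°, 10 nmi): east 10 sin 57° = 8.39, north 10 cos 57° = 5.45
Leg 2 (219°, 54 nmi): east 54 sin 219° = -33.98, north 54 cos 219° = -41.97
Net displacement: -25.60 east, -36.52 north. Direction back to start is (25.60, 36.52): bearing = atan2(25.60, 36.52) mod 360° = 35.03° ≈ 035°.

035°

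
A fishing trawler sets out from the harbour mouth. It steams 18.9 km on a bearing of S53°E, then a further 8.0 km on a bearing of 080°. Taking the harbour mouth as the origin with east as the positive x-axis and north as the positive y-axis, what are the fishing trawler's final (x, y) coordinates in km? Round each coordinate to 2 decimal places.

(22.97, -9.99)

Leg 1 (S53°E, 18.9 km): east 18.9 sin 127° = 15.09, north 18.9 cos 127° = -11.37
Leg 2 (080°, 8.0 km): east 8.0 sin 80° = 7.88, north 8.0 cos 80° = 1.39
Summing: 22.97 km east, -9.99 km north → (22.97, -9.99).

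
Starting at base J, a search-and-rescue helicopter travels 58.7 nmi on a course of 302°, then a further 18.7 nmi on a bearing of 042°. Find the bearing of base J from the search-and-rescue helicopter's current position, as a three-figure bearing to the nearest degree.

140°

Leg 1 (302°, 58.7 nmi): east 58.7 sin 302° = -49.78, north 58.7 cos 302° = 31.11
Leg 2 (042°, 18.7 nmi): east 18.7 sin 42° = 12.51, north 18.7 cos 42° = 13.90
Net displacement: -37.27 east, 45.00 north. Direction back to start is (37.27, -45.00): bearing = atan2(37.27, -45.00) mod 360° = 140.37° ≈ 140°.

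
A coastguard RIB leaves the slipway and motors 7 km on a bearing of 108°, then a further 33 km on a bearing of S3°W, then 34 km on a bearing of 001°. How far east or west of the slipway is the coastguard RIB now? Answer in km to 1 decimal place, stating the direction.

5.5 km east

Leg 1 (108°, 7 km): east 7 sin 108° = 6.66, north 7 cos 108° = -2.16
Leg 2 (S3°W, 33 km): east 33 sin 183° = -1.73, north 33 cos 183° = -32.95
Leg 3 (001°, 34 km): east 34 sin 1° = 0.59, north 34 cos 1° = 33.99
Net east component: 5.52 km.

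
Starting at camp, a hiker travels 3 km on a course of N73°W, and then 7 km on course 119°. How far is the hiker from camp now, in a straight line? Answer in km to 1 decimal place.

4.1 km

Leg 1 (N73°W, 3 km): east 3 sin 287° = -2.87, north 3 cos 287° = 0.88
Leg 2 (119°, 7 km): east 7 sin 119° = 6.12, north 7 cos 119° = -3.39
Net: 3.25 east, -2.52 north. Distance = √((3.25)² + (-2.52)²) = 4.113 km.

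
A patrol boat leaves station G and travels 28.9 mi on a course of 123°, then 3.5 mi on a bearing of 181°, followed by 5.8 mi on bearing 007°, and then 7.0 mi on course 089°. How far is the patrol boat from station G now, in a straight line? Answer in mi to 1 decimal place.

Leg 1 (123°, 28.9 mi): east 28.9 sin 123° = 24.24, north 28.9 cos 123° = -15.74
Leg 2 (181°, 3.5 mi): east 3.5 sin 181° = -0.06, north 3.5 cos 181° = -3.50
Leg 3 (007°, 5.8 mi): east 5.8 sin 7° = 0.71, north 5.8 cos 7° = 5.76
Leg 4 (089°, 7.0 mi): east 7.0 sin 89° = 7.00, north 7.0 cos 89° = 0.12
Net: 31.88 east, -13.36 north. Distance = √((31.88)² + (-13.36)²) = 34.569 mi.

34.6 mi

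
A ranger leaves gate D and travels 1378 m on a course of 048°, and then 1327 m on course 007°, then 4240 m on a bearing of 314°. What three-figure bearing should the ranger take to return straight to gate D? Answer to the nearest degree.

160°

Leg 1 (048°, 1378 m): east 1378 sin 48° = 1024.05, north 1378 cos 48° = 922.06
Leg 2 (007°, 1327 m): east 1327 sin 7° = 161.72, north 1327 cos 7° = 1317.11
Leg 3 (314°, 4240 m): east 4240 sin 314° = -3050.00, north 4240 cos 314° = 2945.35
Net displacement: -1864.23 east, 5184.52 north. Direction back to start is (1864.23, -5184.52): bearing = atan2(1864.23, -5184.52) mod 360° = 160.22° ≈ 160°.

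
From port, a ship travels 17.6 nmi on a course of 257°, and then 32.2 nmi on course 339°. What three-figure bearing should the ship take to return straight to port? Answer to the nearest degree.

132°

Leg 1 (257°, 17.6 nmi): east 17.6 sin 257° = -17.15, north 17.6 cos 257° = -3.96
Leg 2 (339°, 32.2 nmi): east 32.2 sin 339° = -11.54, north 32.2 cos 339° = 30.06
Net displacement: -28.69 east, 26.10 north. Direction back to start is (28.69, -26.10): bearing = atan2(28.69, -26.10) mod 360° = 132.30° ≈ 132°.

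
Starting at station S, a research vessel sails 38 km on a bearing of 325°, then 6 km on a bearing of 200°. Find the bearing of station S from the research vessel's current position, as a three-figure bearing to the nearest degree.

Leg 1 (325°, 38 km): east 38 sin 325° = -21.80, north 38 cos 325° = 31.13
Leg 2 (200°, 6 km): east 6 sin 200° = -2.05, north 6 cos 200° = -5.64
Net displacement: -23.85 east, 25.49 north. Direction back to start is (23.85, -25.49): bearing = atan2(23.85, -25.49) mod 360° = 136.91° ≈ 137°.

137°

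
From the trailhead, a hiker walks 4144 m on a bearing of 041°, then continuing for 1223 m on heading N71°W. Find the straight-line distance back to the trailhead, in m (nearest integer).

3856 m

Leg 1 (041°, 4144 m): east 4144 sin 41° = 2718.71, north 4144 cos 41° = 3127.52
Leg 2 (N71°W, 1223 m): east 1223 sin 289° = -1156.37, north 1223 cos 289° = 398.17
Net: 1562.34 east, 3525.69 north. Distance = √((1562.34)² + (3525.69)²) = 3856.341 m.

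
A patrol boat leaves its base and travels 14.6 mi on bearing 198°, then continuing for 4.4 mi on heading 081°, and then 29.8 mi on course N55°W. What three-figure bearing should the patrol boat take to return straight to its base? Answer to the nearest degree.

099°

Leg 1 (198°, 14.6 mi): east 14.6 sin 198° = -4.51, north 14.6 cos 198° = -13.89
Leg 2 (081°, 4.4 mi): east 4.4 sin 81° = 4.35, north 4.4 cos 81° = 0.69
Leg 3 (N55°W, 29.8 mi): east 29.8 sin 305° = -24.41, north 29.8 cos 305° = 17.09
Net displacement: -24.58 east, 3.90 north. Direction back to start is (24.58, -3.90): bearing = atan2(24.58, -3.90) mod 360° = 99.01° ≈ 099°.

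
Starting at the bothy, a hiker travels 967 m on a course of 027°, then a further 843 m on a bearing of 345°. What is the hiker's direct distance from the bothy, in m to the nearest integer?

Leg 1 (027°, 967 m): east 967 sin 27° = 439.01, north 967 cos 27° = 861.60
Leg 2 (345°, 843 m): east 843 sin 345° = -218.18, north 843 cos 345° = 814.28
Net: 220.82 east, 1675.88 north. Distance = √((220.82)² + (1675.88)²) = 1690.365 m.

1690 m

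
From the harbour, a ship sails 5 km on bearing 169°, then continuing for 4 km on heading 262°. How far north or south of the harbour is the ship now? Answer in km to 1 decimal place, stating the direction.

Leg 1 (169°, 5 km): east 5 sin 169° = 0.95, north 5 cos 169° = -4.91
Leg 2 (262°, 4 km): east 4 sin 262° = -3.96, north 4 cos 262° = -0.56
Net north component: -5.46 km.

5.5 km south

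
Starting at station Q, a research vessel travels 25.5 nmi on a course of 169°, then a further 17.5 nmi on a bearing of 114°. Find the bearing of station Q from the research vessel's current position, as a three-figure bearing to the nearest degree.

327°

Leg 1 (169°, 25.5 nmi): east 25.5 sin 169° = 4.87, north 25.5 cos 169° = -25.03
Leg 2 (114°, 17.5 nmi): east 17.5 sin 114° = 15.99, north 17.5 cos 114° = -7.12
Net displacement: 20.85 east, -32.15 north. Direction back to start is (-20.85, 32.15): bearing = atan2(-20.85, 32.15) mod 360° = 327.03° ≈ 327°.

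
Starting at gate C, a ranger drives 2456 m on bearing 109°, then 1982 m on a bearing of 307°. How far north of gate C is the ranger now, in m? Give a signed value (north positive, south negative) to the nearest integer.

Leg 1 (109°, 2456 m): east 2456 sin 109° = 2322.19, north 2456 cos 109° = -799.60
Leg 2 (307°, 1982 m): east 1982 sin 307° = -1582.90, north 1982 cos 307° = 1192.80
Net north component: 393.20 m.

393 m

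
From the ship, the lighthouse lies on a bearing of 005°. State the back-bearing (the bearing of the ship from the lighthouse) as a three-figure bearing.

185°

Back-bearing = 005° + 180° = 185°.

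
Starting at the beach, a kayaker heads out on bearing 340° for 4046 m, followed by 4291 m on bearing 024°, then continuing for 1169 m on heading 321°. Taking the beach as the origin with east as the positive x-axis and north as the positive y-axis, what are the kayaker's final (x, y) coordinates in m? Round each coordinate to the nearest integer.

(-374, 8631)

Leg 1 (340°, 4046 m): east 4046 sin 340° = -1383.81, north 4046 cos 340° = 3802.00
Leg 2 (024°, 4291 m): east 4291 sin 24° = 1745.31, north 4291 cos 24° = 3920.02
Leg 3 (321°, 1169 m): east 1169 sin 321° = -735.68, north 1169 cos 321° = 908.48
Summing: -374.18 m east, 8630.50 m north → (-374, 8631).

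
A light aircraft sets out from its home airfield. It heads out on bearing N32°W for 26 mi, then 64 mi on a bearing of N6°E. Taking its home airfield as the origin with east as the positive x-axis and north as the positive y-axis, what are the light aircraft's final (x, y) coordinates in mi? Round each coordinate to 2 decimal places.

(-7.09, 85.70)

Leg 1 (N32°W, 26 mi): east 26 sin 328° = -13.78, north 26 cos 328° = 22.05
Leg 2 (N6°E, 64 mi): east 64 sin 6° = 6.69, north 64 cos 6° = 63.65
Summing: -7.09 mi east, 85.70 mi north → (-7.09, 85.70).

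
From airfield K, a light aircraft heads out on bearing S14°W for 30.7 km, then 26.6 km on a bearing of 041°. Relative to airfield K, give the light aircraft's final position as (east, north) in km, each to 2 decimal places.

Leg 1 (S14°W, 30.7 km): east 30.7 sin 194° = -7.43, north 30.7 cos 194° = -29.79
Leg 2 (041°, 26.6 km): east 26.6 sin 41° = 17.45, north 26.6 cos 41° = 20.08
Summing: 10.02 km east, -9.71 km north → (10.02, -9.71).

(10.02, -9.71)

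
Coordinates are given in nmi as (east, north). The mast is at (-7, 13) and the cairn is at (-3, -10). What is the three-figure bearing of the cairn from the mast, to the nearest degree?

170°

Δeast = -3 − -7 = 4.00; Δnorth = -10 − 13 = -23.00.
Bearing = atan2(Δeast, Δnorth) mod 360° = 170.13° ≈ 170°.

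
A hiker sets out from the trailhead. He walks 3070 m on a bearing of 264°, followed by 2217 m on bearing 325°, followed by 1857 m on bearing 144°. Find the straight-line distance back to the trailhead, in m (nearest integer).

3233 m

Leg 1 (264°, 3070 m): east 3070 sin 264° = -3053.18, north 3070 cos 264° = -320.90
Leg 2 (325°, 2217 m): east 2217 sin 325° = -1271.62, north 2217 cos 325° = 1816.06
Leg 3 (144°, 1857 m): east 1857 sin 144° = 1091.52, north 1857 cos 144° = -1502.34
Net: -3233.28 east, -7.19 north. Distance = √((-3233.28)² + (-7.19)²) = 3233.292 m.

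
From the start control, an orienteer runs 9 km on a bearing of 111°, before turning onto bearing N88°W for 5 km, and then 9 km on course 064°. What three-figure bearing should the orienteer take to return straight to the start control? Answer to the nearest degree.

Leg 1 (111°, 9 km): east 9 sin 111° = 8.40, north 9 cos 111° = -3.23
Leg 2 (N88°W, 5 km): east 5 sin 272° = -5.00, north 5 cos 272° = 0.17
Leg 3 (064°, 9 km): east 9 sin 64° = 8.09, north 9 cos 64° = 3.95
Net displacement: 11.49 east, 0.89 north. Direction back to start is (-11.49, -0.89): bearing = atan2(-11.49, -0.89) mod 360° = 265.55° ≈ 266°.

266°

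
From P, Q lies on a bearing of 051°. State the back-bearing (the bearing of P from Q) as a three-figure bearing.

Back-bearing = 051° + 180° = 231°.

231°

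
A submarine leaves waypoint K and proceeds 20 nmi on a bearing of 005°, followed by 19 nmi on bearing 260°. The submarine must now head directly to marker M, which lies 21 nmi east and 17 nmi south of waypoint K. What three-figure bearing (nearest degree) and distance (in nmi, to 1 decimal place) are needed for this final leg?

Leg 1 (005°, 20 nmi): east 20 sin 5° = 1.74, north 20 cos 5° = 19.92
Leg 2 (260°, 19 nmi): east 19 sin 260° = -18.71, north 19 cos 260° = -3.30
Current position: (-16.97, 16.62). Target: (21, -17). Remaining: Δeast = 37.97, Δnorth = -33.62.
Bearing = atan2(37.97, -33.62) mod 360° = 131.53°; distance = √((37.97)² + (-33.62)²) = 50.717 nmi.

132°, 50.7 nmi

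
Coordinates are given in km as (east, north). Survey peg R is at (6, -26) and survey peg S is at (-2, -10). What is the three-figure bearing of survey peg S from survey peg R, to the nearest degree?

333°

Δeast = -2 − 6 = -8.00; Δnorth = -10 − -26 = 16.00.
Bearing = atan2(Δeast, Δnorth) mod 360° = 333.43° ≈ 333°.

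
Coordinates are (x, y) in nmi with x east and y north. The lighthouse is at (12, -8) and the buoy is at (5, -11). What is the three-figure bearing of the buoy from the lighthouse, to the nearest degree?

Δeast = 5 − 12 = -7.00; Δnorth = -11 − -8 = -3.00.
Bearing = atan2(Δeast, Δnorth) mod 360° = 246.80° ≈ 247°.

247°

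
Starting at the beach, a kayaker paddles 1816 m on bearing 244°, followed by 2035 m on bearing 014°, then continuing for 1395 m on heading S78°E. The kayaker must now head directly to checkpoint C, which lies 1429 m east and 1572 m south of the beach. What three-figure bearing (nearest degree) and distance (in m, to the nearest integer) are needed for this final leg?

Leg 1 (244°, 1816 m): east 1816 sin 244° = -1632.21, north 1816 cos 244° = -796.08
Leg 2 (014°, 2035 m): east 2035 sin 14° = 492.31, north 2035 cos 14° = 1974.55
Leg 3 (S78°E, 1395 m): east 1395 sin 102° = 1364.52, north 1395 cos 102° = -290.04
Current position: (224.62, 888.43). Target: (1429, -1572). Remaining: Δeast = 1204.38, Δnorth = -2460.43.
Bearing = atan2(1204.38, -2460.43) mod 360° = 153.92°; distance = √((1204.38)² + (-2460.43)²) = 2739.392 m.

154°, 2739 m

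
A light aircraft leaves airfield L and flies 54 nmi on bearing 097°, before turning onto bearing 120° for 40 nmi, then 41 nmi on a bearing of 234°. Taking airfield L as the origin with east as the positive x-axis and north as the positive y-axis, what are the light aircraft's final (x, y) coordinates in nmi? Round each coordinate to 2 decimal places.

(55.07, -50.68)

Leg 1 (097°, 54 nmi): east 54 sin 97° = 53.60, north 54 cos 97° = -6.58
Leg 2 (120°, 40 nmi): east 40 sin 120° = 34.64, north 40 cos 120° = -20.00
Leg 3 (234°, 41 nmi): east 41 sin 234° = -33.17, north 41 cos 234° = -24.10
Summing: 55.07 nmi east, -50.68 nmi north → (55.07, -50.68).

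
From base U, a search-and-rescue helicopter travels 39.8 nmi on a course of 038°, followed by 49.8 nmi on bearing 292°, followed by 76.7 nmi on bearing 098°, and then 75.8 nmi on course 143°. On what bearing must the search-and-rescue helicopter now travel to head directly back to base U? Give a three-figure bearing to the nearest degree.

Leg 1 (038°, 39.8 nmi): east 39.8 sin 38° = 24.50, north 39.8 cos 38° = 31.36
Leg 2 (292°, 49.8 nmi): east 49.8 sin 292° = -46.17, north 49.8 cos 292° = 18.66
Leg 3 (098°, 76.7 nmi): east 76.7 sin 98° = 75.95, north 76.7 cos 98° = -10.67
Leg 4 (143°, 75.8 nmi): east 75.8 sin 143° = 45.62, north 75.8 cos 143° = -60.54
Net displacement: 99.90 east, -21.19 north. Direction back to start is (-99.90, 21.19): bearing = atan2(-99.90, 21.19) mod 360° = 281.98° ≈ 282°.

282°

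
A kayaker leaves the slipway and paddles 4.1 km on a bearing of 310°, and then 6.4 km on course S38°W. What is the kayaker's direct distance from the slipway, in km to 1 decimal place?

7.5 km

Leg 1 (310°, 4.1 km): east 4.1 sin 310° = -3.14, north 4.1 cos 310° = 2.64
Leg 2 (S38°W, 6.4 km): east 6.4 sin 218° = -3.94, north 6.4 cos 218° = -5.04
Net: -7.08 east, -2.41 north. Distance = √((-7.08)² + (-2.41)²) = 7.479 km.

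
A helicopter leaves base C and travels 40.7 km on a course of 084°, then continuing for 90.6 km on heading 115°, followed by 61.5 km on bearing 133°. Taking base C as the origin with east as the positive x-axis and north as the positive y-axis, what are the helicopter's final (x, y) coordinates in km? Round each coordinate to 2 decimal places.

(167.57, -75.98)

Leg 1 (084°, 40.7 km): east 40.7 sin 84° = 40.48, north 40.7 cos 84° = 4.25
Leg 2 (115°, 90.6 km): east 90.6 sin 115° = 82.11, north 90.6 cos 115° = -38.29
Leg 3 (133°, 61.5 km): east 61.5 sin 133° = 44.98, north 61.5 cos 133° = -41.94
Summing: 167.57 km east, -75.98 km north → (167.57, -75.98).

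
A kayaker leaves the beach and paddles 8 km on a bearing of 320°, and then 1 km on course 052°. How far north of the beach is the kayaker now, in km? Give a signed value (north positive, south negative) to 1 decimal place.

6.7 km

Leg 1 (320°, 8 km): east 8 sin 320° = -5.14, north 8 cos 320° = 6.13
Leg 2 (052°, 1 km): east 1 sin 52° = 0.79, north 1 cos 52° = 0.62
Net north component: 6.74 km.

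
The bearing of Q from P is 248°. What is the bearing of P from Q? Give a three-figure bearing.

068°

Back-bearing = 248° − 180° = 068°.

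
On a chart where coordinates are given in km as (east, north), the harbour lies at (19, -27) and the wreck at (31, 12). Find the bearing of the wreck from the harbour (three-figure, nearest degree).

017°

Δeast = 31 − 19 = 12.00; Δnorth = 12 − -27 = 39.00.
Bearing = atan2(Δeast, Δnorth) mod 360° = 17.10° ≈ 017°.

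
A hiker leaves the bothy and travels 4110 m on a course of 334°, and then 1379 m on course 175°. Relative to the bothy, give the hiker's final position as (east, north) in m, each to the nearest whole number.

Leg 1 (334°, 4110 m): east 4110 sin 334° = -1801.71, north 4110 cos 334° = 3694.04
Leg 2 (175°, 1379 m): east 1379 sin 175° = 120.19, north 1379 cos 175° = -1373.75
Summing: -1681.52 m east, 2320.29 m north → (-1682, 2320).

(-1682, 2320)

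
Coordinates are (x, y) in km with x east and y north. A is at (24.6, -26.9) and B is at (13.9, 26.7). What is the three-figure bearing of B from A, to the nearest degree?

Δeast = 13.9 − 24.6 = -10.70; Δnorth = 26.7 − -26.9 = 53.60.
Bearing = atan2(Δeast, Δnorth) mod 360° = 348.71° ≈ 349°.

349°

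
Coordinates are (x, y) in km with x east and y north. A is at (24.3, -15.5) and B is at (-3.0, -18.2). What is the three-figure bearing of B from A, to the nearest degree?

264°

Δeast = -3.0 − 24.3 = -27.30; Δnorth = -18.2 − -15.5 = -2.70.
Bearing = atan2(Δeast, Δnorth) mod 360° = 264.35° ≈ 264°.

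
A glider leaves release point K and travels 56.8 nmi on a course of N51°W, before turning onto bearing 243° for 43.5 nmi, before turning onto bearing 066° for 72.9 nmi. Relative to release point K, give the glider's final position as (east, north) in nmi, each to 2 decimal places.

(-16.30, 45.65)

Leg 1 (N51°W, 56.8 nmi): east 56.8 sin 309° = -44.14, north 56.8 cos 309° = 35.75
Leg 2 (243°, 43.5 nmi): east 43.5 sin 243° = -38.76, north 43.5 cos 243° = -19.75
Leg 3 (066°, 72.9 nmi): east 72.9 sin 66° = 66.60, north 72.9 cos 66° = 29.65
Summing: -16.30 nmi east, 45.65 nmi north → (-16.30, 45.65).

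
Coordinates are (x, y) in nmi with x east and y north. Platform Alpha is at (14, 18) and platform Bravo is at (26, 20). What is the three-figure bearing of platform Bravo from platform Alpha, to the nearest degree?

081°

Δeast = 26 − 14 = 12.00; Δnorth = 20 − 18 = 2.00.
Bearing = atan2(Δeast, Δnorth) mod 360° = 80.54° ≈ 081°.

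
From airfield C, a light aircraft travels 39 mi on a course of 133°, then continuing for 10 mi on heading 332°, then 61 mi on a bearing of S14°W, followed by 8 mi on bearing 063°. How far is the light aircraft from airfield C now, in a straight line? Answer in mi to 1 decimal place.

Leg 1 (133°, 39 mi): east 39 sin 133° = 28.52, north 39 cos 133° = -26.60
Leg 2 (332°, 10 mi): east 10 sin 332° = -4.69, north 10 cos 332° = 8.83
Leg 3 (S14°W, 61 mi): east 61 sin 194° = -14.76, north 61 cos 194° = -59.19
Leg 4 (063°, 8 mi): east 8 sin 63° = 7.13, north 8 cos 63° = 3.63
Net: 16.20 east, -73.32 north. Distance = √((16.20)² + (-73.32)²) = 75.093 mi.

75.1 mi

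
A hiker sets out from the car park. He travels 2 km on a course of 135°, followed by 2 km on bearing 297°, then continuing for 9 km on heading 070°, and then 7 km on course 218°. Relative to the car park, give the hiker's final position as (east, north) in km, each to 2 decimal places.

(3.78, -2.94)

Leg 1 (135°, 2 km): east 2 sin 135° = 1.41, north 2 cos 135° = -1.41
Leg 2 (297°, 2 km): east 2 sin 297° = -1.78, north 2 cos 297° = 0.91
Leg 3 (070°, 9 km): east 9 sin 70° = 8.46, north 9 cos 70° = 3.08
Leg 4 (218°, 7 km): east 7 sin 218° = -4.31, north 7 cos 218° = -5.52
Summing: 3.78 km east, -2.94 km north → (3.78, -2.94).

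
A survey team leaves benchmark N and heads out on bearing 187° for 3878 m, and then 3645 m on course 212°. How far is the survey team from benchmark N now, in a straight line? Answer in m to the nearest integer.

7345 m

Leg 1 (187°, 3878 m): east 3878 sin 187° = -472.61, north 3878 cos 187° = -3849.09
Leg 2 (212°, 3645 m): east 3645 sin 212° = -1931.56, north 3645 cos 212° = -3091.14
Net: -2404.17 east, -6940.23 north. Distance = √((-2404.17)² + (-6940.23)²) = 7344.848 m.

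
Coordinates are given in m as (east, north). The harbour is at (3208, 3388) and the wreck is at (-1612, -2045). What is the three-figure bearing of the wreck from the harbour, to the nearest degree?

222°

Δeast = -1612 − 3208 = -4820.00; Δnorth = -2045 − 3388 = -5433.00.
Bearing = atan2(Δeast, Δnorth) mod 360° = 221.58° ≈ 222°.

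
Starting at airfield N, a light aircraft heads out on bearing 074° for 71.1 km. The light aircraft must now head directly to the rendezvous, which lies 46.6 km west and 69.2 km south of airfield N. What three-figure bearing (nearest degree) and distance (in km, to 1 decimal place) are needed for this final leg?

Leg 1 (074°, 71.1 km): east 71.1 sin 74° = 68.35, north 71.1 cos 74° = 19.60
Current position: (68.35, 19.60). Target: (-46.6, -69.2). Remaining: Δeast = -114.95, Δnorth = -88.80.
Bearing = atan2(-114.95, -88.80) mod 360° = 232.31°; distance = √((-114.95)² + (-88.80)²) = 145.250 km.

232°, 145.3 km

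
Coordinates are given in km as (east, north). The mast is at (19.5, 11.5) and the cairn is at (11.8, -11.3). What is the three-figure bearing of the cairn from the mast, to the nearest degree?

Δeast = 11.8 − 19.5 = -7.70; Δnorth = -11.3 − 11.5 = -22.80.
Bearing = atan2(Δeast, Δnorth) mod 360° = 198.66° ≈ 199°.

199°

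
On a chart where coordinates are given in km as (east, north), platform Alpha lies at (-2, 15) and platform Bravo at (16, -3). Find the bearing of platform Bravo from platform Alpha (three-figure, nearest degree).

Δeast = 16 − -2 = 18.00; Δnorth = -3 − 15 = -18.00.
Bearing = atan2(Δeast, Δnorth) mod 360° = 135.00° ≈ 135°.

135°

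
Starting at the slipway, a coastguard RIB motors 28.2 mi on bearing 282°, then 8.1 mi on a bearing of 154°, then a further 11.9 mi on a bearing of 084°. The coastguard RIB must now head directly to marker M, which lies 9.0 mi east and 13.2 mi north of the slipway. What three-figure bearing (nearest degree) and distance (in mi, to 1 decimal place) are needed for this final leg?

Leg 1 (282°, 28.2 mi): east 28.2 sin 282° = -27.58, north 28.2 cos 282° = 5.86
Leg 2 (154°, 8.1 mi): east 8.1 sin 154° = 3.55, north 8.1 cos 154° = -7.28
Leg 3 (084°, 11.9 mi): east 11.9 sin 84° = 11.83, north 11.9 cos 84° = 1.24
Current position: (-12.20, -0.17). Target: (9.0, 13.2). Remaining: Δeast = 21.20, Δnorth = 13.37.
Bearing = atan2(21.20, 13.37) mod 360° = 57.75°; distance = √((21.20)² + (13.37)²) = 25.064 mi.

058°, 25.1 mi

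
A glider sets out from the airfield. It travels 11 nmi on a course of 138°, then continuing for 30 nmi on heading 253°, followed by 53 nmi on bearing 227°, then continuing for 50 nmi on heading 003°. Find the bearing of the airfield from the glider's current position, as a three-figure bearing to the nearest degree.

Leg 1 (138°, 11 nmi): east 11 sin 138° = 7.36, north 11 cos 138° = -8.17
Leg 2 (253°, 30 nmi): east 30 sin 253° = -28.69, north 30 cos 253° = -8.77
Leg 3 (227°, 53 nmi): east 53 sin 227° = -38.76, north 53 cos 227° = -36.15
Leg 4 (003°, 50 nmi): east 50 sin 3° = 2.62, north 50 cos 3° = 49.93
Net displacement: -57.47 east, -3.16 north. Direction back to start is (57.47, 3.16): bearing = atan2(57.47, 3.16) mod 360° = 86.85° ≈ 087°.

087°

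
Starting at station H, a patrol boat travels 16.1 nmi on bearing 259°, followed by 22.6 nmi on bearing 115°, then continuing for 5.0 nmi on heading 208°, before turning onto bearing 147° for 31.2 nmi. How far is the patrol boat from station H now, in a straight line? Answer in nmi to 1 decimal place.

47.3 nmi

Leg 1 (259°, 16.1 nmi): east 16.1 sin 259° = -15.80, north 16.1 cos 259° = -3.07
Leg 2 (115°, 22.6 nmi): east 22.6 sin 115° = 20.48, north 22.6 cos 115° = -9.55
Leg 3 (208°, 5.0 nmi): east 5.0 sin 208° = -2.35, north 5.0 cos 208° = -4.41
Leg 4 (147°, 31.2 nmi): east 31.2 sin 147° = 16.99, north 31.2 cos 147° = -26.17
Net: 19.32 east, -43.20 north. Distance = √((19.32)² + (-43.20)²) = 47.329 nmi.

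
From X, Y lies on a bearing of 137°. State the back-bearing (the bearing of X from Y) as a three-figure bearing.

317°

Back-bearing = 137° + 180° = 317°.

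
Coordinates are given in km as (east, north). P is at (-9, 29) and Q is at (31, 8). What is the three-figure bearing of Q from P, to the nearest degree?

Δeast = 31 − -9 = 40.00; Δnorth = 8 − 29 = -21.00.
Bearing = atan2(Δeast, Δnorth) mod 360° = 117.70° ≈ 118°.

118°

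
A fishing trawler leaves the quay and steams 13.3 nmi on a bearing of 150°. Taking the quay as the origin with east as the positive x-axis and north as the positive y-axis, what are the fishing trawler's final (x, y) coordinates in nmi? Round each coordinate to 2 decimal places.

(6.65, -11.52)

Leg 1 (150°, 13.3 nmi): east 13.3 sin 150° = 6.65, north 13.3 cos 150° = -11.52
Summing: 6.65 nmi east, -11.52 nmi north → (6.65, -11.52).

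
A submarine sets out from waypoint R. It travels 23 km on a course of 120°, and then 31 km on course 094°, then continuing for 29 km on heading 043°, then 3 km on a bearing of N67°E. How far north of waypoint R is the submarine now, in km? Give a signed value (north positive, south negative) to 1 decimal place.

8.7 km

Leg 1 (120°, 23 km): east 23 sin 120° = 19.92, north 23 cos 120° = -11.50
Leg 2 (094°, 31 km): east 31 sin 94° = 30.92, north 31 cos 94° = -2.16
Leg 3 (043°, 29 km): east 29 sin 43° = 19.78, north 29 cos 43° = 21.21
Leg 4 (N67°E, 3 km): east 3 sin 67° = 2.76, north 3 cos 67° = 1.17
Net north component: 8.72 km.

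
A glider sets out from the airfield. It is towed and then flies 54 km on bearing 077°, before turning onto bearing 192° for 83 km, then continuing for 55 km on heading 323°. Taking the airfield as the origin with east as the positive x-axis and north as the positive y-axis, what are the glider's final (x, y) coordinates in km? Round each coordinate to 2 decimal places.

(2.26, -25.11)

Leg 1 (077°, 54 km): east 54 sin 77° = 52.62, north 54 cos 77° = 12.15
Leg 2 (192°, 83 km): east 83 sin 192° = -17.26, north 83 cos 192° = -81.19
Leg 3 (323°, 55 km): east 55 sin 323° = -33.10, north 55 cos 323° = 43.92
Summing: 2.26 km east, -25.11 km north → (2.26, -25.11).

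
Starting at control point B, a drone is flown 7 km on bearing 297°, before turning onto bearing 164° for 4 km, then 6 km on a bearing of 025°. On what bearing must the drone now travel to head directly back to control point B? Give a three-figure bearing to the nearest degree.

Leg 1 (297°, 7 km): east 7 sin 297° = -6.24, north 7 cos 297° = 3.18
Leg 2 (164°, 4 km): east 4 sin 164° = 1.10, north 4 cos 164° = -3.85
Leg 3 (025°, 6 km): east 6 sin 25° = 2.54, north 6 cos 25° = 5.44
Net displacement: -2.60 east, 4.77 north. Direction back to start is (2.60, -4.77): bearing = atan2(2.60, -4.77) mod 360° = 151.42° ≈ 151°.

151°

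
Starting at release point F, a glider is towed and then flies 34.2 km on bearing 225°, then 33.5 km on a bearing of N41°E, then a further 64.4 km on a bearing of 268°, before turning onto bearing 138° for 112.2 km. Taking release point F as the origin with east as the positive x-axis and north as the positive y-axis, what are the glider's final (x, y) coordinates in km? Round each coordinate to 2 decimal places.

Leg 1 (225°, 34.2 km): east 34.2 sin 225° = -24.18, north 34.2 cos 225° = -24.18
Leg 2 (N41°E, 33.5 km): east 33.5 sin 41° = 21.98, north 33.5 cos 41° = 25.28
Leg 3 (268°, 64.4 km): east 64.4 sin 268° = -64.36, north 64.4 cos 268° = -2.25
Leg 4 (138°, 112.2 km): east 112.2 sin 138° = 75.08, north 112.2 cos 138° = -83.38
Summing: 8.51 km east, -84.53 km north → (8.51, -84.53).

(8.51, -84.53)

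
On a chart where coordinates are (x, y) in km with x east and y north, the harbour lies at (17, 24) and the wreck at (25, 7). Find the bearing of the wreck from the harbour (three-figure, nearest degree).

155°

Δeast = 25 − 17 = 8.00; Δnorth = 7 − 24 = -17.00.
Bearing = atan2(Δeast, Δnorth) mod 360° = 154.80° ≈ 155°.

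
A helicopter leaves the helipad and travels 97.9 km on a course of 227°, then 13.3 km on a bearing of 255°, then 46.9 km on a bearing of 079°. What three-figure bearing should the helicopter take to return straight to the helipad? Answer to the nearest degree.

Leg 1 (227°, 97.9 km): east 97.9 sin 227° = -71.60, north 97.9 cos 227° = -66.77
Leg 2 (255°, 13.3 km): east 13.3 sin 255° = -12.85, north 13.3 cos 255° = -3.44
Leg 3 (079°, 46.9 km): east 46.9 sin 79° = 46.04, north 46.9 cos 79° = 8.95
Net displacement: -38.41 east, -61.26 north. Direction back to start is (38.41, 61.26): bearing = atan2(38.41, 61.26) mod 360° = 32.09° ≈ 032°.

032°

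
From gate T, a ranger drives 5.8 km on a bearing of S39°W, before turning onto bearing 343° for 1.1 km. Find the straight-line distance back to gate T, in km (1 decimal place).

Leg 1 (S39°W, 5.8 km): east 5.8 sin 219° = -3.65, north 5.8 cos 219° = -4.51
Leg 2 (343°, 1.1 km): east 1.1 sin 343° = -0.32, north 1.1 cos 343° = 1.05
Net: -3.97 east, -3.46 north. Distance = √((-3.97)² + (-3.46)²) = 5.264 km.

5.3 km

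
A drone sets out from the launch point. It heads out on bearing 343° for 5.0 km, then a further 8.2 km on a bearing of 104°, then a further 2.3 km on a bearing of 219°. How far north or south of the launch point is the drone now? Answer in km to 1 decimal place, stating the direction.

Leg 1 (343°, 5.0 km): east 5.0 sin 343° = -1.46, north 5.0 cos 343° = 4.78
Leg 2 (104°, 8.2 km): east 8.2 sin 104° = 7.96, north 8.2 cos 104° = -1.98
Leg 3 (219°, 2.3 km): east 2.3 sin 219° = -1.45, north 2.3 cos 219° = -1.79
Net north component: 1.01 km.

1.0 km north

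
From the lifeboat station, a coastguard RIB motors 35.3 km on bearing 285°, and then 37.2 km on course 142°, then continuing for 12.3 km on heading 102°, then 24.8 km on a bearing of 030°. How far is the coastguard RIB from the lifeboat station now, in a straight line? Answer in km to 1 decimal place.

13.3 km

Leg 1 (285°, 35.3 km): east 35.3 sin 285° = -34.10, north 35.3 cos 285° = 9.14
Leg 2 (142°, 37.2 km): east 37.2 sin 142° = 22.90, north 37.2 cos 142° = -29.31
Leg 3 (102°, 12.3 km): east 12.3 sin 102° = 12.03, north 12.3 cos 102° = -2.56
Leg 4 (030°, 24.8 km): east 24.8 sin 30° = 12.40, north 24.8 cos 30° = 21.48
Net: 13.24 east, -1.26 north. Distance = √((13.24)² + (-1.26)²) = 13.296 km.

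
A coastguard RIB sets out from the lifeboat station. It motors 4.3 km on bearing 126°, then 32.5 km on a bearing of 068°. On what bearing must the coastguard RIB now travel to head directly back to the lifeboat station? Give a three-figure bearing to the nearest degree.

254°

Leg 1 (126°, 4.3 km): east 4.3 sin 126° = 3.48, north 4.3 cos 126° = -2.53
Leg 2 (068°, 32.5 km): east 32.5 sin 68° = 30.13, north 32.5 cos 68° = 12.17
Net displacement: 33.61 east, 9.65 north. Direction back to start is (-33.61, -9.65): bearing = atan2(-33.61, -9.65) mod 360° = 253.99° ≈ 254°.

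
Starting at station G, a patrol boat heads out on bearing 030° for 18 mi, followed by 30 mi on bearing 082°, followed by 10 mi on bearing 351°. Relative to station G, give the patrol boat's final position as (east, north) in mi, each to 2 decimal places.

(37.14, 29.64)

Leg 1 (030°, 18 mi): east 18 sin 30° = 9.00, north 18 cos 30° = 15.59
Leg 2 (082°, 30 mi): east 30 sin 82° = 29.71, north 30 cos 82° = 4.18
Leg 3 (351°, 10 mi): east 10 sin 351° = -1.56, north 10 cos 351° = 9.88
Summing: 37.14 mi east, 29.64 mi north → (37.14, 29.64).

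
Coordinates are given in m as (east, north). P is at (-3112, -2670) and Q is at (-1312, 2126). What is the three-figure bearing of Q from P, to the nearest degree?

021°

Δeast = -1312 − -3112 = 1800.00; Δnorth = 2126 − -2670 = 4796.00.
Bearing = atan2(Δeast, Δnorth) mod 360° = 20.57° ≈ 021°.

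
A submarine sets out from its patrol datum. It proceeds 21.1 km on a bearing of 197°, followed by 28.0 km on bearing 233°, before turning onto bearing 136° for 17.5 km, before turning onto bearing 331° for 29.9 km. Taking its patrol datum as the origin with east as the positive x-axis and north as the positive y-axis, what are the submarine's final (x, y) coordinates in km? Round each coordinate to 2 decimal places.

Leg 1 (197°, 21.1 km): east 21.1 sin 197° = -6.17, north 21.1 cos 197° = -20.18
Leg 2 (233°, 28.0 km): east 28.0 sin 233° = -22.36, north 28.0 cos 233° = -16.85
Leg 3 (136°, 17.5 km): east 17.5 sin 136° = 12.16, north 17.5 cos 136° = -12.59
Leg 4 (331°, 29.9 km): east 29.9 sin 331° = -14.50, north 29.9 cos 331° = 26.15
Summing: -30.87 km east, -23.47 km north → (-30.87, -23.47).

(-30.87, -23.47)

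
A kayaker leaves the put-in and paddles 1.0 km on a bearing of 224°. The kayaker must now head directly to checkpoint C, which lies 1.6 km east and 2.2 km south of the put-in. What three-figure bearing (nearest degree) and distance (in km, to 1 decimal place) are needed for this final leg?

Leg 1 (224°, 1.0 km): east 1.0 sin 224° = -0.69, north 1.0 cos 224° = -0.72
Current position: (-0.69, -0.72). Target: (1.6, -2.2). Remaining: Δeast = 2.29, Δnorth = -1.48.
Bearing = atan2(2.29, -1.48) mod 360° = 122.83°; distance = √((2.29)² + (-1.48)²) = 2.731 km.

123°, 2.7 km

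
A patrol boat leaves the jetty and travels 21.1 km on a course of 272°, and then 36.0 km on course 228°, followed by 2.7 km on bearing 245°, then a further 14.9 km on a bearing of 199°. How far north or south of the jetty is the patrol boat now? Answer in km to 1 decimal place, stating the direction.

38.6 km south

Leg 1 (272°, 21.1 km): east 21.1 sin 272° = -21.09, north 21.1 cos 272° = 0.74
Leg 2 (228°, 36.0 km): east 36.0 sin 228° = -26.75, north 36.0 cos 228° = -24.09
Leg 3 (245°, 2.7 km): east 2.7 sin 245° = -2.45, north 2.7 cos 245° = -1.14
Leg 4 (199°, 14.9 km): east 14.9 sin 199° = -4.85, north 14.9 cos 199° = -14.09
Net north component: -38.58 km.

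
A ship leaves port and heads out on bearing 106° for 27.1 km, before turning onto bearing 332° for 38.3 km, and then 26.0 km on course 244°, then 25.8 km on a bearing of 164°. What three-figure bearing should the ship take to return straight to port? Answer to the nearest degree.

040°

Leg 1 (106°, 27.1 km): east 27.1 sin 106° = 26.05, north 27.1 cos 106° = -7.47
Leg 2 (332°, 38.3 km): east 38.3 sin 332° = -17.98, north 38.3 cos 332° = 33.82
Leg 3 (244°, 26.0 km): east 26.0 sin 244° = -23.37, north 26.0 cos 244° = -11.40
Leg 4 (164°, 25.8 km): east 25.8 sin 164° = 7.11, north 25.8 cos 164° = -24.80
Net displacement: -8.19 east, -9.85 north. Direction back to start is (8.19, 9.85): bearing = atan2(8.19, 9.85) mod 360° = 39.73° ≈ 040°.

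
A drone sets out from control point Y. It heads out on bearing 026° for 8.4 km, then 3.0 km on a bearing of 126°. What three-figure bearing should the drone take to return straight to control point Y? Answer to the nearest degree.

227°

Leg 1 (026°, 8.4 km): east 8.4 sin 26° = 3.68, north 8.4 cos 26° = 7.55
Leg 2 (126°, 3.0 km): east 3.0 sin 126° = 2.43, north 3.0 cos 126° = -1.76
Net displacement: 6.11 east, 5.79 north. Direction back to start is (-6.11, -5.79): bearing = atan2(-6.11, -5.79) mod 360° = 226.55° ≈ 227°.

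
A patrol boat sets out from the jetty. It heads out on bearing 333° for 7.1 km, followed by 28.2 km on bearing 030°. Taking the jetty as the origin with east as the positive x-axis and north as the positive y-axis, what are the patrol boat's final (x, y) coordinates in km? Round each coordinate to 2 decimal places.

(10.88, 30.75)

Leg 1 (333°, 7.1 km): east 7.1 sin 333° = -3.22, north 7.1 cos 333° = 6.33
Leg 2 (030°, 28.2 km): east 28.2 sin 30° = 14.10, north 28.2 cos 30° = 24.42
Summing: 10.88 km east, 30.75 km north → (10.88, 30.75).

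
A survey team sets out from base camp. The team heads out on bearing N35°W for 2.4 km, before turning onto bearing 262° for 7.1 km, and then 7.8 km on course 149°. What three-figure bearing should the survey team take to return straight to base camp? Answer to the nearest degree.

038°

Leg 1 (N35°W, 2.4 km): east 2.4 sin 325° = -1.38, north 2.4 cos 325° = 1.97
Leg 2 (262°, 7.1 km): east 7.1 sin 262° = -7.03, north 7.1 cos 262° = -0.99
Leg 3 (149°, 7.8 km): east 7.8 sin 149° = 4.02, north 7.8 cos 149° = -6.69
Net displacement: -4.39 east, -5.71 north. Direction back to start is (4.39, 5.71): bearing = atan2(4.39, 5.71) mod 360° = 37.56° ≈ 038°.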